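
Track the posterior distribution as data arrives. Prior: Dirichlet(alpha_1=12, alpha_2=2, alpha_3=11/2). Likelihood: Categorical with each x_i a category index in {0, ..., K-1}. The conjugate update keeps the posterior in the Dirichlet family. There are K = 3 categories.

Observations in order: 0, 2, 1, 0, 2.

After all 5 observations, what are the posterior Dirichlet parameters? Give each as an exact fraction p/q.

obs 1: x=0 → posterior Dirichlet(13, 2, 11/2)
obs 2: x=2 → posterior Dirichlet(13, 2, 13/2)
obs 3: x=1 → posterior Dirichlet(13, 3, 13/2)
obs 4: x=0 → posterior Dirichlet(14, 3, 13/2)
obs 5: x=2 → posterior Dirichlet(14, 3, 15/2)

alpha_1=14, alpha_2=3, alpha_3=15/2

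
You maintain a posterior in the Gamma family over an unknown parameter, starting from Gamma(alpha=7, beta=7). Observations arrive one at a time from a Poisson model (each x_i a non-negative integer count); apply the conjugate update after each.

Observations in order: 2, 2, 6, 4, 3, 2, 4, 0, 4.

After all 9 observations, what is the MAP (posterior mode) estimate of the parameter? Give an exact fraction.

33/16

obs 1: x=2 → posterior Gamma(9, 8)
obs 2: x=2 → posterior Gamma(11, 9)
obs 3: x=6 → posterior Gamma(17, 10)
obs 4: x=4 → posterior Gamma(21, 11)
obs 5: x=3 → posterior Gamma(24, 12)
obs 6: x=2 → posterior Gamma(26, 13)
obs 7: x=4 → posterior Gamma(30, 14)
obs 8: x=0 → posterior Gamma(30, 15)
obs 9: x=4 → posterior Gamma(34, 16)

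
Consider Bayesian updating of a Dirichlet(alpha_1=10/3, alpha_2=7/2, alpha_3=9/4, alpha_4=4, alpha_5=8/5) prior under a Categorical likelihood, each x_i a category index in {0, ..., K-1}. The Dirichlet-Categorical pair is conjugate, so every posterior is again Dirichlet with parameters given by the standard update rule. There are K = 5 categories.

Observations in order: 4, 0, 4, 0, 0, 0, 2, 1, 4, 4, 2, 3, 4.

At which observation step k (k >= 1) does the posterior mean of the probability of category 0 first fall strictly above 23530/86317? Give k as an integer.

k = 4

obs 1: x=4 → posterior Dirichlet(10/3, 7/2, 9/4, 4, 13/5)
obs 2: x=0 → posterior Dirichlet(13/3, 7/2, 9/4, 4, 13/5)
obs 3: x=4 → posterior Dirichlet(13/3, 7/2, 9/4, 4, 18/5)
obs 4: x=0 → posterior Dirichlet(16/3, 7/2, 9/4, 4, 18/5)
obs 5: x=0 → posterior Dirichlet(19/3, 7/2, 9/4, 4, 18/5)
obs 6: x=0 → posterior Dirichlet(22/3, 7/2, 9/4, 4, 18/5)
obs 7: x=2 → posterior Dirichlet(22/3, 7/2, 13/4, 4, 18/5)
obs 8: x=1 → posterior Dirichlet(22/3, 9/2, 13/4, 4, 18/5)
obs 9: x=4 → posterior Dirichlet(22/3, 9/2, 13/4, 4, 23/5)
obs 10: x=4 → posterior Dirichlet(22/3, 9/2, 13/4, 4, 28/5)
obs 11: x=2 → posterior Dirichlet(22/3, 9/2, 17/4, 4, 28/5)
obs 12: x=3 → posterior Dirichlet(22/3, 9/2, 17/4, 5, 28/5)
obs 13: x=4 → posterior Dirichlet(22/3, 9/2, 17/4, 5, 33/5)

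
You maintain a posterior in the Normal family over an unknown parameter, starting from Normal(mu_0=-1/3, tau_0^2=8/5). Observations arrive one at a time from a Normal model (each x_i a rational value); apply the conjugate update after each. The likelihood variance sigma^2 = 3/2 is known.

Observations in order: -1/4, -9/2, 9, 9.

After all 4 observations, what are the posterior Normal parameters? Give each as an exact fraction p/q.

obs 1: x=-1/4 → posterior Normal(-9/31, 24/31)
obs 2: x=-9/2 → posterior Normal(-81/47, 24/47)
obs 3: x=9 → posterior Normal(1, 8/21)
obs 4: x=9 → posterior Normal(207/79, 24/79)

mu_0=207/79, tau_0^2=24/79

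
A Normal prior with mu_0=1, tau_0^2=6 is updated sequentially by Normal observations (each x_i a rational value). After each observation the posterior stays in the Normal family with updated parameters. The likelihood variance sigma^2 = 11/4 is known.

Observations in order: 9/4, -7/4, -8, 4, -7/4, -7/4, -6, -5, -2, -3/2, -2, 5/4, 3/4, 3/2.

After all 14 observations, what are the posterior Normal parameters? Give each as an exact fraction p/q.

obs 1: x=9/4 → posterior Normal(13/7, 66/35)
obs 2: x=-7/4 → posterior Normal(23/59, 66/59)
obs 3: x=-8 → posterior Normal(-169/83, 66/83)
obs 4: x=4 → posterior Normal(-73/107, 66/107)
obs 5: x=-7/4 → posterior Normal(-115/131, 66/131)
obs 6: x=-7/4 → posterior Normal(-157/155, 66/155)
obs 7: x=-6 → posterior Normal(-301/179, 66/179)
obs 8: x=-5 → posterior Normal(-421/203, 66/203)
obs 9: x=-2 → posterior Normal(-469/227, 66/227)
obs 10: x=-3/2 → posterior Normal(-505/251, 66/251)
obs 11: x=-2 → posterior Normal(-553/275, 6/25)
obs 12: x=5/4 → posterior Normal(-523/299, 66/299)
obs 13: x=3/4 → posterior Normal(-505/323, 66/323)
obs 14: x=3/2 → posterior Normal(-469/347, 66/347)

mu_0=-469/347, tau_0^2=66/347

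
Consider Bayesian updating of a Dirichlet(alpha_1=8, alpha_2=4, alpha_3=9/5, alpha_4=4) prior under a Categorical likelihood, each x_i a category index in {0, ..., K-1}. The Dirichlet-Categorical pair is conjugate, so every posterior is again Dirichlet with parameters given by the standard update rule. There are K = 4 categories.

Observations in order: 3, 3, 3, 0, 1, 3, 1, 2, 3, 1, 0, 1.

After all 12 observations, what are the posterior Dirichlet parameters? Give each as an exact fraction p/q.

obs 1: x=3 → posterior Dirichlet(8, 4, 9/5, 5)
obs 2: x=3 → posterior Dirichlet(8, 4, 9/5, 6)
obs 3: x=3 → posterior Dirichlet(8, 4, 9/5, 7)
obs 4: x=0 → posterior Dirichlet(9, 4, 9/5, 7)
obs 5: x=1 → posterior Dirichlet(9, 5, 9/5, 7)
obs 6: x=3 → posterior Dirichlet(9, 5, 9/5, 8)
obs 7: x=1 → posterior Dirichlet(9, 6, 9/5, 8)
obs 8: x=2 → posterior Dirichlet(9, 6, 14/5, 8)
obs 9: x=3 → posterior Dirichlet(9, 6, 14/5, 9)
obs 10: x=1 → posterior Dirichlet(9, 7, 14/5, 9)
obs 11: x=0 → posterior Dirichlet(10, 7, 14/5, 9)
obs 12: x=1 → posterior Dirichlet(10, 8, 14/5, 9)

alpha_1=10, alpha_2=8, alpha_3=14/5, alpha_4=9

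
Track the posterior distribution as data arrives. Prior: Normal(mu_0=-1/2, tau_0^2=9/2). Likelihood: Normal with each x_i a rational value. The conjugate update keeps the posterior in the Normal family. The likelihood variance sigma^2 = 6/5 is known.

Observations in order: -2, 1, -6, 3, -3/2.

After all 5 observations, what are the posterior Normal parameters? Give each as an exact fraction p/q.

obs 1: x=-2 → posterior Normal(-32/19, 18/19)
obs 2: x=1 → posterior Normal(-1/2, 9/17)
obs 3: x=-6 → posterior Normal(-107/49, 18/49)
obs 4: x=3 → posterior Normal(-31/32, 9/32)
obs 5: x=-3/2 → posterior Normal(-169/158, 18/79)

mu_0=-169/158, tau_0^2=18/79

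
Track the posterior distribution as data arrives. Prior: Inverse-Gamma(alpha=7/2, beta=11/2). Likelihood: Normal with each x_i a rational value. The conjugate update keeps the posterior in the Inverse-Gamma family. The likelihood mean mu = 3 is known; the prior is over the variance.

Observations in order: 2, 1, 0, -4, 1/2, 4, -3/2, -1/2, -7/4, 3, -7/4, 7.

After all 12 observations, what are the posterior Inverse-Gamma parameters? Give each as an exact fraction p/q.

obs 1: x=2 → posterior Inverse-Gamma(4, 6)
obs 2: x=1 → posterior Inverse-Gamma(9/2, 8)
obs 3: x=0 → posterior Inverse-Gamma(5, 25/2)
obs 4: x=-4 → posterior Inverse-Gamma(11/2, 37)
obs 5: x=1/2 → posterior Inverse-Gamma(6, 321/8)
obs 6: x=4 → posterior Inverse-Gamma(13/2, 325/8)
obs 7: x=-3/2 → posterior Inverse-Gamma(7, 203/4)
obs 8: x=-1/2 → posterior Inverse-Gamma(15/2, 455/8)
obs 9: x=-7/4 → posterior Inverse-Gamma(8, 2181/32)
obs 10: x=3 → posterior Inverse-Gamma(17/2, 2181/32)
obs 11: x=-7/4 → posterior Inverse-Gamma(9, 1271/16)
obs 12: x=7 → posterior Inverse-Gamma(19/2, 1399/16)

alpha=19/2, beta=1399/16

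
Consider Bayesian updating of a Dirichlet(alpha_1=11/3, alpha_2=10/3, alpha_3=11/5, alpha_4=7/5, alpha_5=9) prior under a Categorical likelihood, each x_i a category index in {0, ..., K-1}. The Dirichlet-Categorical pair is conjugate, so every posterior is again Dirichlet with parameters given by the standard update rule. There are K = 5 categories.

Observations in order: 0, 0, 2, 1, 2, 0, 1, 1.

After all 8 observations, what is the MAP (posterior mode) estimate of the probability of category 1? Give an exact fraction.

80/339

obs 1: x=0 → posterior Dirichlet(14/3, 10/3, 11/5, 7/5, 9)
obs 2: x=0 → posterior Dirichlet(17/3, 10/3, 11/5, 7/5, 9)
obs 3: x=2 → posterior Dirichlet(17/3, 10/3, 16/5, 7/5, 9)
obs 4: x=1 → posterior Dirichlet(17/3, 13/3, 16/5, 7/5, 9)
obs 5: x=2 → posterior Dirichlet(17/3, 13/3, 21/5, 7/5, 9)
obs 6: x=0 → posterior Dirichlet(20/3, 13/3, 21/5, 7/5, 9)
obs 7: x=1 → posterior Dirichlet(20/3, 16/3, 21/5, 7/5, 9)
obs 8: x=1 → posterior Dirichlet(20/3, 19/3, 21/5, 7/5, 9)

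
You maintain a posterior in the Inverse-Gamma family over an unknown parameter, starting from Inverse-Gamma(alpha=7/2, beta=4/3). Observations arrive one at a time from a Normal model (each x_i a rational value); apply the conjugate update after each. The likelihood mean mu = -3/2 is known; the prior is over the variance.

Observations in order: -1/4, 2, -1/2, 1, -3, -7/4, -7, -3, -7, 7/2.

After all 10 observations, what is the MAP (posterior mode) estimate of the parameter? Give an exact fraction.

2731/456

obs 1: x=-1/4 → posterior Inverse-Gamma(4, 203/96)
obs 2: x=2 → posterior Inverse-Gamma(9/2, 791/96)
obs 3: x=-1/2 → posterior Inverse-Gamma(5, 839/96)
obs 4: x=1 → posterior Inverse-Gamma(11/2, 1139/96)
obs 5: x=-3 → posterior Inverse-Gamma(6, 1247/96)
obs 6: x=-7/4 → posterior Inverse-Gamma(13/2, 625/48)
obs 7: x=-7 → posterior Inverse-Gamma(7, 1351/48)
obs 8: x=-3 → posterior Inverse-Gamma(15/2, 1405/48)
obs 9: x=-7 → posterior Inverse-Gamma(8, 2131/48)
obs 10: x=7/2 → posterior Inverse-Gamma(17/2, 2731/48)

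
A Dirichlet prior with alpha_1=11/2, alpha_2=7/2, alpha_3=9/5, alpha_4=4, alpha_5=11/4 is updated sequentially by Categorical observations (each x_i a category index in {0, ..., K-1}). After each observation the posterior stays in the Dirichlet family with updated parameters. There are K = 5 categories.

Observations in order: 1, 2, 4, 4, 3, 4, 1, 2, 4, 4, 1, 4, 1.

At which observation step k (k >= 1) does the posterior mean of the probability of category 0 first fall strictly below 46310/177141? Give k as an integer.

obs 1: x=1 → posterior Dirichlet(11/2, 9/2, 9/5, 4, 11/4)
obs 2: x=2 → posterior Dirichlet(11/2, 9/2, 14/5, 4, 11/4)
obs 3: x=4 → posterior Dirichlet(11/2, 9/2, 14/5, 4, 15/4)
obs 4: x=4 → posterior Dirichlet(11/2, 9/2, 14/5, 4, 19/4)
obs 5: x=3 → posterior Dirichlet(11/2, 9/2, 14/5, 5, 19/4)
obs 6: x=4 → posterior Dirichlet(11/2, 9/2, 14/5, 5, 23/4)
obs 7: x=1 → posterior Dirichlet(11/2, 11/2, 14/5, 5, 23/4)
obs 8: x=2 → posterior Dirichlet(11/2, 11/2, 19/5, 5, 23/4)
obs 9: x=4 → posterior Dirichlet(11/2, 11/2, 19/5, 5, 27/4)
obs 10: x=4 → posterior Dirichlet(11/2, 11/2, 19/5, 5, 31/4)
obs 11: x=1 → posterior Dirichlet(11/2, 13/2, 19/5, 5, 31/4)
obs 12: x=4 → posterior Dirichlet(11/2, 13/2, 19/5, 5, 35/4)
obs 13: x=1 → posterior Dirichlet(11/2, 15/2, 19/5, 5, 35/4)

k = 4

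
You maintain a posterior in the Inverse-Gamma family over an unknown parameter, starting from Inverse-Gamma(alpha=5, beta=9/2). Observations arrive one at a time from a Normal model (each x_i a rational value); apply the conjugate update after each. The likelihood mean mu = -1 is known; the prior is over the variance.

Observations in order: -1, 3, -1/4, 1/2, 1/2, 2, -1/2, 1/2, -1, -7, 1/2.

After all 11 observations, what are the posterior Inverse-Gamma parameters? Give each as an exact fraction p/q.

alpha=21/2, beta=1277/32

obs 1: x=-1 → posterior Inverse-Gamma(11/2, 9/2)
obs 2: x=3 → posterior Inverse-Gamma(6, 25/2)
obs 3: x=-1/4 → posterior Inverse-Gamma(13/2, 409/32)
obs 4: x=1/2 → posterior Inverse-Gamma(7, 445/32)
obs 5: x=1/2 → posterior Inverse-Gamma(15/2, 481/32)
obs 6: x=2 → posterior Inverse-Gamma(8, 625/32)
obs 7: x=-1/2 → posterior Inverse-Gamma(17/2, 629/32)
obs 8: x=1/2 → posterior Inverse-Gamma(9, 665/32)
obs 9: x=-1 → posterior Inverse-Gamma(19/2, 665/32)
obs 10: x=-7 → posterior Inverse-Gamma(10, 1241/32)
obs 11: x=1/2 → posterior Inverse-Gamma(21/2, 1277/32)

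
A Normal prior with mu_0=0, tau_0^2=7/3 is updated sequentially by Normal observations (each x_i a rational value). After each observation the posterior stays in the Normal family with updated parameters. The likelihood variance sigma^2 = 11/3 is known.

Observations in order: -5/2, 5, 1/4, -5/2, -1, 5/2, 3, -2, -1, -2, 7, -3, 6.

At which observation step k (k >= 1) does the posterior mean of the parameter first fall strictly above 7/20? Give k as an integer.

obs 1: x=-5/2 → posterior Normal(-35/36, 77/54)
obs 2: x=5 → posterior Normal(7/10, 77/75)
obs 3: x=1/4 → posterior Normal(77/128, 77/96)
obs 4: x=-5/2 → posterior Normal(7/156, 77/117)
obs 5: x=-1 → posterior Normal(-21/184, 77/138)
obs 6: x=5/2 → posterior Normal(49/212, 77/159)
obs 7: x=3 → posterior Normal(133/240, 77/180)
obs 8: x=-2 → posterior Normal(77/268, 77/201)
obs 9: x=-1 → posterior Normal(49/296, 77/222)
obs 10: x=-2 → posterior Normal(-7/324, 77/243)
obs 11: x=7 → posterior Normal(189/352, 7/24)
obs 12: x=-3 → posterior Normal(21/76, 77/285)
obs 13: x=6 → posterior Normal(91/136, 77/306)

k = 2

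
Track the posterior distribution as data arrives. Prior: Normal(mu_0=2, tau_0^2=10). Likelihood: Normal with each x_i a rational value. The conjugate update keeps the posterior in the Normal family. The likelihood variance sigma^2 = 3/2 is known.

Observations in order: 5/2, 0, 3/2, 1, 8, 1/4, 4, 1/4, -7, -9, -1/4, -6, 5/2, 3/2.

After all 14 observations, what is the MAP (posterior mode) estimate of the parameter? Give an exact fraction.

-9/283

obs 1: x=5/2 → posterior Normal(56/23, 30/23)
obs 2: x=0 → posterior Normal(56/43, 30/43)
obs 3: x=3/2 → posterior Normal(86/63, 10/21)
obs 4: x=1 → posterior Normal(106/83, 30/83)
obs 5: x=8 → posterior Normal(266/103, 30/103)
obs 6: x=1/4 → posterior Normal(271/123, 10/41)
obs 7: x=4 → posterior Normal(27/11, 30/143)
obs 8: x=1/4 → posterior Normal(356/163, 30/163)
obs 9: x=-7 → posterior Normal(72/61, 10/61)
obs 10: x=-9 → posterior Normal(36/203, 30/203)
obs 11: x=-1/4 → posterior Normal(31/223, 30/223)
obs 12: x=-6 → posterior Normal(-89/243, 10/81)
obs 13: x=5/2 → posterior Normal(-39/263, 30/263)
obs 14: x=3/2 → posterior Normal(-9/283, 30/283)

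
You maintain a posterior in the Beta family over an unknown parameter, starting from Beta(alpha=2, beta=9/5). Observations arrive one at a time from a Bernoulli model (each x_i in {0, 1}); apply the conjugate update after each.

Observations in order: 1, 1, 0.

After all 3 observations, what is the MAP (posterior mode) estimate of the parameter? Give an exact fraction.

obs 1: x=1 → posterior Beta(3, 9/5)
obs 2: x=1 → posterior Beta(4, 9/5)
obs 3: x=0 → posterior Beta(4, 14/5)

5/8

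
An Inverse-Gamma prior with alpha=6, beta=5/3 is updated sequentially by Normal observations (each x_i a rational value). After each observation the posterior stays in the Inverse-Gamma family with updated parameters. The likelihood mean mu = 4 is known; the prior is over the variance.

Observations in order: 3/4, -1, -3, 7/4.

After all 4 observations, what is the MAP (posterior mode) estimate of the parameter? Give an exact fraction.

2231/432

obs 1: x=3/4 → posterior Inverse-Gamma(13/2, 667/96)
obs 2: x=-1 → posterior Inverse-Gamma(7, 1867/96)
obs 3: x=-3 → posterior Inverse-Gamma(15/2, 4219/96)
obs 4: x=7/4 → posterior Inverse-Gamma(8, 2231/48)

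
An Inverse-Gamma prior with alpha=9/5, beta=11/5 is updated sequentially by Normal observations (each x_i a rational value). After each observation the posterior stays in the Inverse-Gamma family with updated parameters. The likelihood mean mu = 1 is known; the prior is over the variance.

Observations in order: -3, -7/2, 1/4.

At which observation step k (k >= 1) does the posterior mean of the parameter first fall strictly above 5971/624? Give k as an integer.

k = 2

obs 1: x=-3 → posterior Inverse-Gamma(23/10, 51/5)
obs 2: x=-7/2 → posterior Inverse-Gamma(14/5, 813/40)
obs 3: x=1/4 → posterior Inverse-Gamma(33/10, 3297/160)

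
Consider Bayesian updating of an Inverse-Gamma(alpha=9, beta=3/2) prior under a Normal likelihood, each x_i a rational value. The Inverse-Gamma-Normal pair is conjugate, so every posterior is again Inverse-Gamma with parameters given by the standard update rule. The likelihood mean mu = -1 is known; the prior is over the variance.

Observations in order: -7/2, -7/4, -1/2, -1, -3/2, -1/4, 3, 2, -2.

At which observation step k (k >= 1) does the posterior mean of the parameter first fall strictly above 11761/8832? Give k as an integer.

k = 8

obs 1: x=-7/2 → posterior Inverse-Gamma(19/2, 37/8)
obs 2: x=-7/4 → posterior Inverse-Gamma(10, 157/32)
obs 3: x=-1/2 → posterior Inverse-Gamma(21/2, 161/32)
obs 4: x=-1 → posterior Inverse-Gamma(11, 161/32)
obs 5: x=-3/2 → posterior Inverse-Gamma(23/2, 165/32)
obs 6: x=-1/4 → posterior Inverse-Gamma(12, 87/16)
obs 7: x=3 → posterior Inverse-Gamma(25/2, 215/16)
obs 8: x=2 → posterior Inverse-Gamma(13, 287/16)
obs 9: x=-2 → posterior Inverse-Gamma(27/2, 295/16)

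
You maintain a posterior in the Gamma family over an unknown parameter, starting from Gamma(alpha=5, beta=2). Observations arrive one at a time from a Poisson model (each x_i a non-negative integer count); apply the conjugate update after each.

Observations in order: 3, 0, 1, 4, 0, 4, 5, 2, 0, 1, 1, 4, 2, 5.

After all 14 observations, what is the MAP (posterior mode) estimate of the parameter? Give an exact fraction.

obs 1: x=3 → posterior Gamma(8, 3)
obs 2: x=0 → posterior Gamma(8, 4)
obs 3: x=1 → posterior Gamma(9, 5)
obs 4: x=4 → posterior Gamma(13, 6)
obs 5: x=0 → posterior Gamma(13, 7)
obs 6: x=4 → posterior Gamma(17, 8)
obs 7: x=5 → posterior Gamma(22, 9)
obs 8: x=2 → posterior Gamma(24, 10)
obs 9: x=0 → posterior Gamma(24, 11)
obs 10: x=1 → posterior Gamma(25, 12)
obs 11: x=1 → posterior Gamma(26, 13)
obs 12: x=4 → posterior Gamma(30, 14)
obs 13: x=2 → posterior Gamma(32, 15)
obs 14: x=5 → posterior Gamma(37, 16)

9/4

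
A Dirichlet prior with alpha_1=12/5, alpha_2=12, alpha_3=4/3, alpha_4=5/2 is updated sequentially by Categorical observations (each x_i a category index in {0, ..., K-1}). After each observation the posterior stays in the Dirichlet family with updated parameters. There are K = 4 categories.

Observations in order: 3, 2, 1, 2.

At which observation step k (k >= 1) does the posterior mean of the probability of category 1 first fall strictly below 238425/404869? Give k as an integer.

obs 1: x=3 → posterior Dirichlet(12/5, 12, 4/3, 7/2)
obs 2: x=2 → posterior Dirichlet(12/5, 12, 7/3, 7/2)
obs 3: x=1 → posterior Dirichlet(12/5, 13, 7/3, 7/2)
obs 4: x=2 → posterior Dirichlet(12/5, 13, 10/3, 7/2)

k = 4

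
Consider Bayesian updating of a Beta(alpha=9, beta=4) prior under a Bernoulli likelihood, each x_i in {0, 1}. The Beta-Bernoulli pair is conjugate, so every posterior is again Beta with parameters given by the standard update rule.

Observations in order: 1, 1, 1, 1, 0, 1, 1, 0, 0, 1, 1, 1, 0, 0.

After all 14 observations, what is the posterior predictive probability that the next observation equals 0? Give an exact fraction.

obs 1: x=1 → posterior Beta(10, 4)
obs 2: x=1 → posterior Beta(11, 4)
obs 3: x=1 → posterior Beta(12, 4)
obs 4: x=1 → posterior Beta(13, 4)
obs 5: x=0 → posterior Beta(13, 5)
obs 6: x=1 → posterior Beta(14, 5)
obs 7: x=1 → posterior Beta(15, 5)
obs 8: x=0 → posterior Beta(15, 6)
obs 9: x=0 → posterior Beta(15, 7)
obs 10: x=1 → posterior Beta(16, 7)
obs 11: x=1 → posterior Beta(17, 7)
obs 12: x=1 → posterior Beta(18, 7)
obs 13: x=0 → posterior Beta(18, 8)
obs 14: x=0 → posterior Beta(18, 9)

1/3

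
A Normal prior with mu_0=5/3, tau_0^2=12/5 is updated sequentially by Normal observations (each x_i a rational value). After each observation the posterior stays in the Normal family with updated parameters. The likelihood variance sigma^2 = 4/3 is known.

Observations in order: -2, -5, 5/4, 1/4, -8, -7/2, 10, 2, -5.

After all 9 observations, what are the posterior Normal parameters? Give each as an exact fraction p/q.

mu_0=-245/258, tau_0^2=6/43

obs 1: x=-2 → posterior Normal(-29/42, 6/7)
obs 2: x=-5 → posterior Normal(-164/69, 12/23)
obs 3: x=5/4 → posterior Normal(-521/384, 3/8)
obs 4: x=1/4 → posterior Normal(-247/246, 12/41)
obs 5: x=-8 → posterior Normal(-679/300, 6/25)
obs 6: x=-7/2 → posterior Normal(-434/177, 12/59)
obs 7: x=10 → posterior Normal(-41/51, 3/17)
obs 8: x=2 → posterior Normal(-10/21, 12/77)
obs 9: x=-5 → posterior Normal(-245/258, 6/43)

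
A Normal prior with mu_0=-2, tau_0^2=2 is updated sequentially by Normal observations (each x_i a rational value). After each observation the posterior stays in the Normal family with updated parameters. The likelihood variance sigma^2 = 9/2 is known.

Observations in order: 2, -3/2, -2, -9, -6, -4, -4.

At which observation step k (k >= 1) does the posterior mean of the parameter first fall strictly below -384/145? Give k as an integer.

k = 5

obs 1: x=2 → posterior Normal(-10/13, 18/13)
obs 2: x=-3/2 → posterior Normal(-16/17, 18/17)
obs 3: x=-2 → posterior Normal(-8/7, 6/7)
obs 4: x=-9 → posterior Normal(-12/5, 18/25)
obs 5: x=-6 → posterior Normal(-84/29, 18/29)
obs 6: x=-4 → posterior Normal(-100/33, 6/11)
obs 7: x=-4 → posterior Normal(-116/37, 18/37)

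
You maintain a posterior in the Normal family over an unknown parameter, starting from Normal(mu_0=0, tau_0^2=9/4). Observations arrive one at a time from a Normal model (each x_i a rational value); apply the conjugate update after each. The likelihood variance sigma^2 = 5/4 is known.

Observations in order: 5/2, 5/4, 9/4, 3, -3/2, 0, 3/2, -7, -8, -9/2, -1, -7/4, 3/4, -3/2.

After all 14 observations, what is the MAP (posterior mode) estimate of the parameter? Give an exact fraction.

obs 1: x=5/2 → posterior Normal(45/28, 45/56)
obs 2: x=5/4 → posterior Normal(135/92, 45/92)
obs 3: x=9/4 → posterior Normal(27/16, 45/128)
obs 4: x=3 → posterior Normal(81/41, 45/164)
obs 5: x=-3/2 → posterior Normal(27/20, 9/40)
obs 6: x=0 → posterior Normal(135/118, 45/236)
obs 7: x=3/2 → posterior Normal(81/68, 45/272)
obs 8: x=-7 → posterior Normal(18/77, 45/308)
obs 9: x=-8 → posterior Normal(-27/43, 45/344)
obs 10: x=-9/2 → posterior Normal(-189/190, 9/76)
obs 11: x=-1 → posterior Normal(-207/208, 45/416)
obs 12: x=-7/4 → posterior Normal(-477/452, 45/452)
obs 13: x=3/4 → posterior Normal(-225/244, 45/488)
obs 14: x=-3/2 → posterior Normal(-126/131, 45/524)

-126/131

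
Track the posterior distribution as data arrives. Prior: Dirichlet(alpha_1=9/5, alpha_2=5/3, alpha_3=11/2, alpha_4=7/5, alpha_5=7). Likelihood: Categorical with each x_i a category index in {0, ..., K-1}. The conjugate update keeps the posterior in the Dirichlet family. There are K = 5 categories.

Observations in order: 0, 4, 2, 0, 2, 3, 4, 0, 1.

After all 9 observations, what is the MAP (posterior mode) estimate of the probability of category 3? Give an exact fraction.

42/641

obs 1: x=0 → posterior Dirichlet(14/5, 5/3, 11/2, 7/5, 7)
obs 2: x=4 → posterior Dirichlet(14/5, 5/3, 11/2, 7/5, 8)
obs 3: x=2 → posterior Dirichlet(14/5, 5/3, 13/2, 7/5, 8)
obs 4: x=0 → posterior Dirichlet(19/5, 5/3, 13/2, 7/5, 8)
obs 5: x=2 → posterior Dirichlet(19/5, 5/3, 15/2, 7/5, 8)
obs 6: x=3 → posterior Dirichlet(19/5, 5/3, 15/2, 12/5, 8)
obs 7: x=4 → posterior Dirichlet(19/5, 5/3, 15/2, 12/5, 9)
obs 8: x=0 → posterior Dirichlet(24/5, 5/3, 15/2, 12/5, 9)
obs 9: x=1 → posterior Dirichlet(24/5, 8/3, 15/2, 12/5, 9)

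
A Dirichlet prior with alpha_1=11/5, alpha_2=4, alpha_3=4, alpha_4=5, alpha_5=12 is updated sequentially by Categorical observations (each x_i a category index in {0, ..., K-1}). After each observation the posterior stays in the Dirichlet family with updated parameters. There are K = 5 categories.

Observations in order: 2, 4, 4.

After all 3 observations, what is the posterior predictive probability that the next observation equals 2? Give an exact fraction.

obs 1: x=2 → posterior Dirichlet(11/5, 4, 5, 5, 12)
obs 2: x=4 → posterior Dirichlet(11/5, 4, 5, 5, 13)
obs 3: x=4 → posterior Dirichlet(11/5, 4, 5, 5, 14)

25/151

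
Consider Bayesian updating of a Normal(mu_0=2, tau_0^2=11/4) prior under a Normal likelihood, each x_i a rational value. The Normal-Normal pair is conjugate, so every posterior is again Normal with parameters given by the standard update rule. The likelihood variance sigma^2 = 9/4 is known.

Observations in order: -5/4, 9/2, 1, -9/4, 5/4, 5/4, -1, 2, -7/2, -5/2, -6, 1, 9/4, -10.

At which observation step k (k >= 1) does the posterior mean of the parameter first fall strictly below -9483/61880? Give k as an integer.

obs 1: x=-5/4 → posterior Normal(17/80, 99/80)
obs 2: x=9/2 → posterior Normal(215/124, 99/124)
obs 3: x=1 → posterior Normal(37/24, 33/56)
obs 4: x=-9/4 → posterior Normal(40/53, 99/212)
obs 5: x=5/4 → posterior Normal(215/256, 99/256)
obs 6: x=5/4 → posterior Normal(9/10, 33/100)
obs 7: x=-1 → posterior Normal(113/172, 99/344)
obs 8: x=2 → posterior Normal(157/194, 99/388)
obs 9: x=-7/2 → posterior Normal(10/27, 11/48)
obs 10: x=-5/2 → posterior Normal(25/238, 99/476)
obs 11: x=-6 → posterior Normal(-107/260, 99/520)
obs 12: x=1 → posterior Normal(-85/282, 33/188)
obs 13: x=9/4 → posterior Normal(-71/608, 99/608)
obs 14: x=-10 → posterior Normal(-511/652, 99/652)

k = 11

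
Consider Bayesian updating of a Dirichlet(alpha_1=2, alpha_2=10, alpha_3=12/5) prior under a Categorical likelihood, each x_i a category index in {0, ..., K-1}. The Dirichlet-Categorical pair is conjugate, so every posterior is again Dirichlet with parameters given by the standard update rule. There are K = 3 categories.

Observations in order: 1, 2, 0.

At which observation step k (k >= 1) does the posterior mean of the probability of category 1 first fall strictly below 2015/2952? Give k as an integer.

k = 2

obs 1: x=1 → posterior Dirichlet(2, 11, 12/5)
obs 2: x=2 → posterior Dirichlet(2, 11, 17/5)
obs 3: x=0 → posterior Dirichlet(3, 11, 17/5)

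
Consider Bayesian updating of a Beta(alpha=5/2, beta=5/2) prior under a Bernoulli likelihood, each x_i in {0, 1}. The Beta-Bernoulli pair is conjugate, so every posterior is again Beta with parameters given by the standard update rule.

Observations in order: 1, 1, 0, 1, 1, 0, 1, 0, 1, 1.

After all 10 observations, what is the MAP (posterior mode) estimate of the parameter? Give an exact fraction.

obs 1: x=1 → posterior Beta(7/2, 5/2)
obs 2: x=1 → posterior Beta(9/2, 5/2)
obs 3: x=0 → posterior Beta(9/2, 7/2)
obs 4: x=1 → posterior Beta(11/2, 7/2)
obs 5: x=1 → posterior Beta(13/2, 7/2)
obs 6: x=0 → posterior Beta(13/2, 9/2)
obs 7: x=1 → posterior Beta(15/2, 9/2)
obs 8: x=0 → posterior Beta(15/2, 11/2)
obs 9: x=1 → posterior Beta(17/2, 11/2)
obs 10: x=1 → posterior Beta(19/2, 11/2)

17/26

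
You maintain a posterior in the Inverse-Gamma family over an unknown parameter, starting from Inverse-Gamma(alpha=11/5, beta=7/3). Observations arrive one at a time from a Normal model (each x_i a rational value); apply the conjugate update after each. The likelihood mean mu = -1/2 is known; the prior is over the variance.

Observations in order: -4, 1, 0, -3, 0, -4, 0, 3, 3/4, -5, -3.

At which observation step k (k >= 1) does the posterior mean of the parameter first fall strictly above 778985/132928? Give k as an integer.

obs 1: x=-4 → posterior Inverse-Gamma(27/10, 203/24)
obs 2: x=1 → posterior Inverse-Gamma(16/5, 115/12)
obs 3: x=0 → posterior Inverse-Gamma(37/10, 233/24)
obs 4: x=-3 → posterior Inverse-Gamma(21/5, 77/6)
obs 5: x=0 → posterior Inverse-Gamma(47/10, 311/24)
obs 6: x=-4 → posterior Inverse-Gamma(26/5, 229/12)
obs 7: x=0 → posterior Inverse-Gamma(57/10, 461/24)
obs 8: x=3 → posterior Inverse-Gamma(31/5, 76/3)
obs 9: x=3/4 → posterior Inverse-Gamma(67/10, 2507/96)
obs 10: x=-5 → posterior Inverse-Gamma(36/5, 3479/96)
obs 11: x=-3 → posterior Inverse-Gamma(77/10, 3779/96)

k = 11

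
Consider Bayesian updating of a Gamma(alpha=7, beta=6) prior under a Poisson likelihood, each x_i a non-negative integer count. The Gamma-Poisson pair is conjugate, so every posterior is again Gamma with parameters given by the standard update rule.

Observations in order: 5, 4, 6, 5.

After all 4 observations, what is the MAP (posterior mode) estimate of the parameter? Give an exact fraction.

obs 1: x=5 → posterior Gamma(12, 7)
obs 2: x=4 → posterior Gamma(16, 8)
obs 3: x=6 → posterior Gamma(22, 9)
obs 4: x=5 → posterior Gamma(27, 10)

13/5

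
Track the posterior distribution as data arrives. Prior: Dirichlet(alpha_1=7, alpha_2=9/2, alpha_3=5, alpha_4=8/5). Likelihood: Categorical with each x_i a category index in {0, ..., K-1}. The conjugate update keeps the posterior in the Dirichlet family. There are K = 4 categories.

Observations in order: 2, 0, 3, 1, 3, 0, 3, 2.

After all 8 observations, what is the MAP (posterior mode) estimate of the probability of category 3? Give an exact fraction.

36/221

obs 1: x=2 → posterior Dirichlet(7, 9/2, 6, 8/5)
obs 2: x=0 → posterior Dirichlet(8, 9/2, 6, 8/5)
obs 3: x=3 → posterior Dirichlet(8, 9/2, 6, 13/5)
obs 4: x=1 → posterior Dirichlet(8, 11/2, 6, 13/5)
obs 5: x=3 → posterior Dirichlet(8, 11/2, 6, 18/5)
obs 6: x=0 → posterior Dirichlet(9, 11/2, 6, 18/5)
obs 7: x=3 → posterior Dirichlet(9, 11/2, 6, 23/5)
obs 8: x=2 → posterior Dirichlet(9, 11/2, 7, 23/5)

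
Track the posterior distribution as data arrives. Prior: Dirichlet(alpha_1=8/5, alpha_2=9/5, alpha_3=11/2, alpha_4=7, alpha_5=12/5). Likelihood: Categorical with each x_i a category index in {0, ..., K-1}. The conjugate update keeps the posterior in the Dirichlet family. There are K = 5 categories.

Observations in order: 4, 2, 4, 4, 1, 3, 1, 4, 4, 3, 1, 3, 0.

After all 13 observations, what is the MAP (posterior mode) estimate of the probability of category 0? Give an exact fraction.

obs 1: x=4 → posterior Dirichlet(8/5, 9/5, 11/2, 7, 17/5)
obs 2: x=2 → posterior Dirichlet(8/5, 9/5, 13/2, 7, 17/5)
obs 3: x=4 → posterior Dirichlet(8/5, 9/5, 13/2, 7, 22/5)
obs 4: x=4 → posterior Dirichlet(8/5, 9/5, 13/2, 7, 27/5)
obs 5: x=1 → posterior Dirichlet(8/5, 14/5, 13/2, 7, 27/5)
obs 6: x=3 → posterior Dirichlet(8/5, 14/5, 13/2, 8, 27/5)
obs 7: x=1 → posterior Dirichlet(8/5, 19/5, 13/2, 8, 27/5)
obs 8: x=4 → posterior Dirichlet(8/5, 19/5, 13/2, 8, 32/5)
obs 9: x=4 → posterior Dirichlet(8/5, 19/5, 13/2, 8, 37/5)
obs 10: x=3 → posterior Dirichlet(8/5, 19/5, 13/2, 9, 37/5)
obs 11: x=1 → posterior Dirichlet(8/5, 24/5, 13/2, 9, 37/5)
obs 12: x=3 → posterior Dirichlet(8/5, 24/5, 13/2, 10, 37/5)
obs 13: x=0 → posterior Dirichlet(13/5, 24/5, 13/2, 10, 37/5)

16/263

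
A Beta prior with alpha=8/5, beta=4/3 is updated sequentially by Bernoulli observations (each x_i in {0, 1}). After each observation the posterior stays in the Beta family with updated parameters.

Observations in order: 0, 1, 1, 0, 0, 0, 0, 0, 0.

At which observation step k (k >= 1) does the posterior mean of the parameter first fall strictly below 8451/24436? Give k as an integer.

k = 8

obs 1: x=0 → posterior Beta(8/5, 7/3)
obs 2: x=1 → posterior Beta(13/5, 7/3)
obs 3: x=1 → posterior Beta(18/5, 7/3)
obs 4: x=0 → posterior Beta(18/5, 10/3)
obs 5: x=0 → posterior Beta(18/5, 13/3)
obs 6: x=0 → posterior Beta(18/5, 16/3)
obs 7: x=0 → posterior Beta(18/5, 19/3)
obs 8: x=0 → posterior Beta(18/5, 22/3)
obs 9: x=0 → posterior Beta(18/5, 25/3)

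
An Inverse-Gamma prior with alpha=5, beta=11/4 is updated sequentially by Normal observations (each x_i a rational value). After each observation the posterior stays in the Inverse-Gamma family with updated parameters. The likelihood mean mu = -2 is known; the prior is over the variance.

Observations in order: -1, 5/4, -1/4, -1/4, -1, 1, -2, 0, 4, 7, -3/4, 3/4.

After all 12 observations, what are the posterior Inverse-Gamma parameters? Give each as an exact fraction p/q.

obs 1: x=-1 → posterior Inverse-Gamma(11/2, 13/4)
obs 2: x=5/4 → posterior Inverse-Gamma(6, 273/32)
obs 3: x=-1/4 → posterior Inverse-Gamma(13/2, 161/16)
obs 4: x=-1/4 → posterior Inverse-Gamma(7, 371/32)
obs 5: x=-1 → posterior Inverse-Gamma(15/2, 387/32)
obs 6: x=1 → posterior Inverse-Gamma(8, 531/32)
obs 7: x=-2 → posterior Inverse-Gamma(17/2, 531/32)
obs 8: x=0 → posterior Inverse-Gamma(9, 595/32)
obs 9: x=4 → posterior Inverse-Gamma(19/2, 1171/32)
obs 10: x=7 → posterior Inverse-Gamma(10, 2467/32)
obs 11: x=-3/4 → posterior Inverse-Gamma(21/2, 623/8)
obs 12: x=3/4 → posterior Inverse-Gamma(11, 2613/32)

alpha=11, beta=2613/32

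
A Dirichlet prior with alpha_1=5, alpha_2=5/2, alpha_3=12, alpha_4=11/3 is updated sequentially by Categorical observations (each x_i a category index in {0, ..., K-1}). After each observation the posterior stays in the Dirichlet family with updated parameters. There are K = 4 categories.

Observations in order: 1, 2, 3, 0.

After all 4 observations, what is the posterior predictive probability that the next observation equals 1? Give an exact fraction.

obs 1: x=1 → posterior Dirichlet(5, 7/2, 12, 11/3)
obs 2: x=2 → posterior Dirichlet(5, 7/2, 13, 11/3)
obs 3: x=3 → posterior Dirichlet(5, 7/2, 13, 14/3)
obs 4: x=0 → posterior Dirichlet(6, 7/2, 13, 14/3)

21/163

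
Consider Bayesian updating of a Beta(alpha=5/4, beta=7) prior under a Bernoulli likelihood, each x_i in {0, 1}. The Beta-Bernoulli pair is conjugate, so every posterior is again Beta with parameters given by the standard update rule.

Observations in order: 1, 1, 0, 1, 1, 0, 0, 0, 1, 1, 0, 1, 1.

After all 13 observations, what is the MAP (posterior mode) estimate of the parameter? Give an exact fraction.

obs 1: x=1 → posterior Beta(9/4, 7)
obs 2: x=1 → posterior Beta(13/4, 7)
obs 3: x=0 → posterior Beta(13/4, 8)
obs 4: x=1 → posterior Beta(17/4, 8)
obs 5: x=1 → posterior Beta(21/4, 8)
obs 6: x=0 → posterior Beta(21/4, 9)
obs 7: x=0 → posterior Beta(21/4, 10)
obs 8: x=0 → posterior Beta(21/4, 11)
obs 9: x=1 → posterior Beta(25/4, 11)
obs 10: x=1 → posterior Beta(29/4, 11)
obs 11: x=0 → posterior Beta(29/4, 12)
obs 12: x=1 → posterior Beta(33/4, 12)
obs 13: x=1 → posterior Beta(37/4, 12)

3/7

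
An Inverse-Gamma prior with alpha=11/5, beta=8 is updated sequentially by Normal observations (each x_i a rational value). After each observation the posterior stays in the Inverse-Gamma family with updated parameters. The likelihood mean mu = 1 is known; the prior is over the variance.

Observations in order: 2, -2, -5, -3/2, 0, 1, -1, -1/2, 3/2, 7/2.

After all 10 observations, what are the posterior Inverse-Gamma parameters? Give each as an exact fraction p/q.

alpha=36/5, beta=41

obs 1: x=2 → posterior Inverse-Gamma(27/10, 17/2)
obs 2: x=-2 → posterior Inverse-Gamma(16/5, 13)
obs 3: x=-5 → posterior Inverse-Gamma(37/10, 31)
obs 4: x=-3/2 → posterior Inverse-Gamma(21/5, 273/8)
obs 5: x=0 → posterior Inverse-Gamma(47/10, 277/8)
obs 6: x=1 → posterior Inverse-Gamma(26/5, 277/8)
obs 7: x=-1 → posterior Inverse-Gamma(57/10, 293/8)
obs 8: x=-1/2 → posterior Inverse-Gamma(31/5, 151/4)
obs 9: x=3/2 → posterior Inverse-Gamma(67/10, 303/8)
obs 10: x=7/2 → posterior Inverse-Gamma(36/5, 41)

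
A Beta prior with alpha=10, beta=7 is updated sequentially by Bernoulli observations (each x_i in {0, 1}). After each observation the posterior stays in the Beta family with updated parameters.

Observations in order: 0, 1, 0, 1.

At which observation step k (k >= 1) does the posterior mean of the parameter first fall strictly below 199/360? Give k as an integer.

k = 3

obs 1: x=0 → posterior Beta(10, 8)
obs 2: x=1 → posterior Beta(11, 8)
obs 3: x=0 → posterior Beta(11, 9)
obs 4: x=1 → posterior Beta(12, 9)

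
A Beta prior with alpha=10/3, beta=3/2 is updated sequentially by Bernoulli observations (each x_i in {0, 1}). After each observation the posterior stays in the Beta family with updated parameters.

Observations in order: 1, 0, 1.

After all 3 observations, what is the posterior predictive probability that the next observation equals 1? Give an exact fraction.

32/47

obs 1: x=1 → posterior Beta(13/3, 3/2)
obs 2: x=0 → posterior Beta(13/3, 5/2)
obs 3: x=1 → posterior Beta(16/3, 5/2)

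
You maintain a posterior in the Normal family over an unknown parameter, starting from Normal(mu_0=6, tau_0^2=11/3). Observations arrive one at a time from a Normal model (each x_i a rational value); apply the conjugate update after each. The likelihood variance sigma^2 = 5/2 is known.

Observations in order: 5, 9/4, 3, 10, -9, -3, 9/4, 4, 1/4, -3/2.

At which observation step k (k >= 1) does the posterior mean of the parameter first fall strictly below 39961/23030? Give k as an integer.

k = 10

obs 1: x=5 → posterior Normal(200/37, 55/37)
obs 2: x=9/4 → posterior Normal(499/118, 55/59)
obs 3: x=3 → posterior Normal(631/162, 55/81)
obs 4: x=10 → posterior Normal(1071/206, 55/103)
obs 5: x=-9 → posterior Normal(27/10, 11/25)
obs 6: x=-3 → posterior Normal(181/98, 55/147)
obs 7: x=9/4 → posterior Normal(321/169, 55/169)
obs 8: x=4 → posterior Normal(409/191, 55/191)
obs 9: x=1/4 → posterior Normal(829/426, 55/213)
obs 10: x=-3/2 → posterior Normal(763/470, 11/47)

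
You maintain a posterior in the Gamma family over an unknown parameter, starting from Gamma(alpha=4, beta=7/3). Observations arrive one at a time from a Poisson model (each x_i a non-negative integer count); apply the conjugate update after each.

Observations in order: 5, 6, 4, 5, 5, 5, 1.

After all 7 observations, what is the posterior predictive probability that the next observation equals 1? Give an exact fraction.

obs 1: x=5 → posterior Gamma(9, 10/3)
obs 2: x=6 → posterior Gamma(15, 13/3)
obs 3: x=4 → posterior Gamma(19, 16/3)
obs 4: x=5 → posterior Gamma(24, 19/3)
obs 5: x=5 → posterior Gamma(29, 22/3)
obs 6: x=5 → posterior Gamma(34, 25/3)
obs 7: x=1 → posterior Gamma(35, 28/3)

46959168255297004010160322905962381218742183248527360/488675963633769261467693849486036510107332864779998081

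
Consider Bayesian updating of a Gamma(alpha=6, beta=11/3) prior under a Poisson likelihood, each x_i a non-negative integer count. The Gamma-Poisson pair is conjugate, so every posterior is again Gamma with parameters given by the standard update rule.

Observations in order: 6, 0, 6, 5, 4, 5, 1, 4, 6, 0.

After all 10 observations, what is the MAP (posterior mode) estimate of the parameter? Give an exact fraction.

126/41

obs 1: x=6 → posterior Gamma(12, 14/3)
obs 2: x=0 → posterior Gamma(12, 17/3)
obs 3: x=6 → posterior Gamma(18, 20/3)
obs 4: x=5 → posterior Gamma(23, 23/3)
obs 5: x=4 → posterior Gamma(27, 26/3)
obs 6: x=5 → posterior Gamma(32, 29/3)
obs 7: x=1 → posterior Gamma(33, 32/3)
obs 8: x=4 → posterior Gamma(37, 35/3)
obs 9: x=6 → posterior Gamma(43, 38/3)
obs 10: x=0 → posterior Gamma(43, 41/3)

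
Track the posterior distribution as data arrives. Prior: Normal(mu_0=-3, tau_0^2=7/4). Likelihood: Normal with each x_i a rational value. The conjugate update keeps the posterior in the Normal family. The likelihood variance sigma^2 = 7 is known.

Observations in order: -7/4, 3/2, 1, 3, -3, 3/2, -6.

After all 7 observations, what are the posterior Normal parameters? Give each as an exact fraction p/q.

obs 1: x=-7/4 → posterior Normal(-11/4, 7/5)
obs 2: x=3/2 → posterior Normal(-49/24, 7/6)
obs 3: x=1 → posterior Normal(-45/28, 1)
obs 4: x=3 → posterior Normal(-33/32, 7/8)
obs 5: x=-3 → posterior Normal(-5/4, 7/9)
obs 6: x=3/2 → posterior Normal(-39/40, 7/10)
obs 7: x=-6 → posterior Normal(-63/44, 7/11)

mu_0=-63/44, tau_0^2=7/11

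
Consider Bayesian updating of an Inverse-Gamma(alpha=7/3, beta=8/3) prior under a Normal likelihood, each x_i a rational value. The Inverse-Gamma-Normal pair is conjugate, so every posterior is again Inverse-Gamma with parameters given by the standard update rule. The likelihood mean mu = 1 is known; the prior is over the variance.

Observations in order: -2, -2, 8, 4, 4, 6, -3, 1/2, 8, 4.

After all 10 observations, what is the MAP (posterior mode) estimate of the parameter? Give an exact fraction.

91/8

obs 1: x=-2 → posterior Inverse-Gamma(17/6, 43/6)
obs 2: x=-2 → posterior Inverse-Gamma(10/3, 35/3)
obs 3: x=8 → posterior Inverse-Gamma(23/6, 217/6)
obs 4: x=4 → posterior Inverse-Gamma(13/3, 122/3)
obs 5: x=4 → posterior Inverse-Gamma(29/6, 271/6)
obs 6: x=6 → posterior Inverse-Gamma(16/3, 173/3)
obs 7: x=-3 → posterior Inverse-Gamma(35/6, 197/3)
obs 8: x=1/2 → posterior Inverse-Gamma(19/3, 1579/24)
obs 9: x=8 → posterior Inverse-Gamma(41/6, 2167/24)
obs 10: x=4 → posterior Inverse-Gamma(22/3, 2275/24)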